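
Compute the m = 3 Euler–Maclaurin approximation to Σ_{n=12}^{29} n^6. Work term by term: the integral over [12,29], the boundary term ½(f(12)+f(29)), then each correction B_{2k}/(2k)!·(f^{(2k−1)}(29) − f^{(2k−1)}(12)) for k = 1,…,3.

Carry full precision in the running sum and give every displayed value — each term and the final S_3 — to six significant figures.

S_3 ≈ 2.76818e+09

Integral: ∫_12^29 x^6 dx = 2.45915e+09.
½[f(12) + f(29)] = ½[2.98598e+06 + 5.94823e+08] = 2.98905e+08.
Running total after boundary: 2.75805e+09.
k=1: B_{2}/(2)! × [f^{(1)}(29) − f^{(1)}(12)] = 1/12 × (1.23067e+08 − 1.49299e+06) = 1.01312e+07.
Partial sum through k=1: 2.76819e+09.
k=2: B_{4}/(4)! × [f^{(3)}(29) − f^{(3)}(12)] = −1/720 × (2.92668e+06 − 207360) = -3776.83.
Partial sum through k=2: 2.76818e+09.
k=3: B_{6}/(6)! × [f^{(5)}(29) − f^{(5)}(12)] = 1/30240 × (20880.0 − 8640.00) = 0.404762.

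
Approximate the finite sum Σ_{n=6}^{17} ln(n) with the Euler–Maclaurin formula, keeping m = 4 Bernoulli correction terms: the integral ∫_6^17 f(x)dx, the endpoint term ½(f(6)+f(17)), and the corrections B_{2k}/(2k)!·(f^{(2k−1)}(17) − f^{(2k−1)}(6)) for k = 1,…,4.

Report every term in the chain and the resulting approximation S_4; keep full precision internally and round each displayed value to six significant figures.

The integral term ∫_6^17 ln(x) dx = 26.4141.
Boundary: ½(f(6) + f(17)) = ½(1.79176 + 2.83321) = 2.31249.
So far: 28.7266.
k=1: B_{2}/(2)! × [f^{(1)}(17) − f^{(1)}(6)] = 1/12 × (0.0588235 − 0.166667) = -0.00898693.
After k=1: 28.7176.
k=2: B_{4}/(4)! × [f^{(3)}(17) − f^{(3)}(6)] = −1/720 × (0.000407083 − 0.00925926) = 1.22947e-05.
After k=2: 28.7176.
k=3: B_{6}/(6)! × [f^{(5)}(17) − f^{(5)}(6)] = 1/30240 × (1.69031e-05 − 0.00308642) = -1.01505e-07.
After k=3: 28.7176.
k=4: B_{8}/(8)! × [f^{(7)}(17) − f^{(7)}(6)] = −1/1209600 × (1.75465e-06 − 0.00257202) = 2.12489e-09.

S_4 ≈ 28.7176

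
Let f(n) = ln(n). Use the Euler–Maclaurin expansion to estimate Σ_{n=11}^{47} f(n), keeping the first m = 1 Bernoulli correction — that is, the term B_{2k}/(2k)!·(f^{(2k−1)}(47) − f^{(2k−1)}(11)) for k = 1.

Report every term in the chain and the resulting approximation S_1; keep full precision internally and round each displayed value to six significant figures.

S_1 ≈ 121.698

The integral term ∫_11^47 ln(x) dx = 118.580.
Boundary: ½(f(11) + f(47)) = ½(2.39790 + 3.85015) = 3.12402.
Integral + boundary = 121.704.
k=1: B_{2}/(2)! × [f^{(1)}(47) − f^{(1)}(11)] = 1/12 × (0.0212766 − 0.0909091) = -0.00580271.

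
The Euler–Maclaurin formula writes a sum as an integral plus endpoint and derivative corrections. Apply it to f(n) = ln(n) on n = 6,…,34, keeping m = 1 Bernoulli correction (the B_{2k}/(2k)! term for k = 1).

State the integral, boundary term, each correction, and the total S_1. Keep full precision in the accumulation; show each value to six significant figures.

The integral term ∫_6^34 ln(x) dx = 81.1457.
Endpoint term: (f(6) + f(34))/2 = (1.79176 + 3.52636)/2 = 2.65906.
Running total after boundary: 83.8048.
k=1: B_{2}/(2)! × [f^{(1)}(34) − f^{(1)}(6)] = 1/12 × (0.0294118 − 0.166667) = -0.0114379.

S_1 ≈ 83.7933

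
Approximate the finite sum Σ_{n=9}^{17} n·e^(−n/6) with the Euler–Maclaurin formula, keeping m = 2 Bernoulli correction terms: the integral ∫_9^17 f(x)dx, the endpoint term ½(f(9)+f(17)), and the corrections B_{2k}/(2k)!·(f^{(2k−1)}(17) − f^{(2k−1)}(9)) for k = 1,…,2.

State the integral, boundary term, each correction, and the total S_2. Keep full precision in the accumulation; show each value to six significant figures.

∫_9^17 x·e^(−x/6) dx evaluates to 11.9650.
½[f(9) + f(17)] = ½[2.00817 + 0.999880] = 1.50403.
So far: 13.4691.
Order-1 term: 1/12 · (-0.107830 − (-0.111565)) = 0.000311240.
Partial sum through k=1: 13.4694.
Order-2 term: −1/720 · (0.000272298 − 0.00929709) = 1.25344e-05.

S_2 ≈ 13.4694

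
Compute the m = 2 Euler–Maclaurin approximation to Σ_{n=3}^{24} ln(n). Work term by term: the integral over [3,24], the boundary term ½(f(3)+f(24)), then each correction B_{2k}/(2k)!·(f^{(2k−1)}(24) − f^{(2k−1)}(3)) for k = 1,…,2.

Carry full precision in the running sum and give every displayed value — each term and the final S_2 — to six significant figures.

S_2 ≈ 54.0916

Integral: ∫_3^24 ln(x) dx = 51.9775.
Boundary: ½(f(3) + f(24)) = ½(1.09861 + 3.17805) = 2.13833.
Integral + boundary = 54.1158.
Correction k=1: B_{2}/2! · (f^{(1)}(24) − f^{(1)}(3)) = 1/12 · (0.0416667 − 0.333333) = -0.0243056.
After k=1: 54.0915.
Correction k=2: B_{4}/4! · (f^{(3)}(24) − f^{(3)}(3)) = −1/720 · (0.000144676 − 0.0740741) = 0.000102680.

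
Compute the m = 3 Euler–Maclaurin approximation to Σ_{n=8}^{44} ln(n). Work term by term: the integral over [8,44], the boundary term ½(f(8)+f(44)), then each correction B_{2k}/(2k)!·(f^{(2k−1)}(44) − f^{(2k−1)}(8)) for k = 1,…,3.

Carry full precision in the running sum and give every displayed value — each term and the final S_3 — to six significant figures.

The integral term ∫_8^44 ln(x) dx = 113.869.
½[f(8) + f(44)] = ½[2.07944 + 3.78419] = 2.93182.
Integral + boundary = 116.801.
Correction k=1: B_{2}/2! · (f^{(1)}(44) − f^{(1)}(8)) = 1/12 · (0.0227273 − 0.125000) = -0.00852273.
Partial sum through k=1: 116.792.
Correction k=2: B_{4}/4! · (f^{(3)}(44) − f^{(3)}(8)) = −1/720 · (2.34786e-05 − 0.00390625) = 5.39274e-06.
Partial sum through k=2: 116.792.
Correction k=3: B_{6}/6! · (f^{(5)}(44) − f^{(5)}(8)) = 1/30240 · (1.45528e-07 − 0.000732422) = -2.42155e-08.

S_3 ≈ 116.792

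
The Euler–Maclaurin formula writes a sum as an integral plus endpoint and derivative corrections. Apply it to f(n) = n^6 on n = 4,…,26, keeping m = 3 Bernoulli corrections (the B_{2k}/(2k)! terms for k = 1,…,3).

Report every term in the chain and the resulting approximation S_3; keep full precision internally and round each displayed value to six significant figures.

S_3 ≈ 1.30780e+09

The integral term ∫_4^26 x^6 dx = 1.14740e+09.
½[f(4) + f(26)] = ½[4096.00 + 3.08916e+08] = 1.54460e+08.
Running total after boundary: 1.30186e+09.
Order-1 term: 1/12 · (7.12883e+07 − 6144.00) = 5.94018e+06.
Running total after k=1: 1.30780e+09.
Order-2 term: −1/720 · (2.10912e+06 − 7680.00) = -2918.67.
Running total after k=2: 1.30780e+09.
Order-3 term: 1/30240 · (18720.0 − 2880.00) = 0.523810.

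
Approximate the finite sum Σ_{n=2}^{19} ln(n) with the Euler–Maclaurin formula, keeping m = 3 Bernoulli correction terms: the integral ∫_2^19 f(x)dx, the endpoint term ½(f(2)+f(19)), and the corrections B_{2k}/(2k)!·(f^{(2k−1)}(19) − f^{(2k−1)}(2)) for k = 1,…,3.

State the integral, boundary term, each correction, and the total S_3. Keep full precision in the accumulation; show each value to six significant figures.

S_3 ≈ 39.3399

The integral term ∫_2^19 ln(x) dx = 37.5580.
½[f(2) + f(19)] = ½[0.693147 + 2.94444] = 1.81879.
So far: 39.3768.
Correction k=1: B_{2}/2! · (f^{(1)}(19) − f^{(1)}(2)) = 1/12 · (0.0526316 − 0.500000) = -0.0372807.
Partial sum through k=1: 39.3396.
Correction k=2: B_{4}/4! · (f^{(3)}(19) − f^{(3)}(2)) = −1/720 · (0.000291588 − 0.250000) = 0.000346817.
Partial sum through k=2: 39.3399.
Correction k=3: B_{6}/6! · (f^{(5)}(19) − f^{(5)}(2)) = 1/30240 · (9.69267e-06 − 0.750000) = -2.48013e-05.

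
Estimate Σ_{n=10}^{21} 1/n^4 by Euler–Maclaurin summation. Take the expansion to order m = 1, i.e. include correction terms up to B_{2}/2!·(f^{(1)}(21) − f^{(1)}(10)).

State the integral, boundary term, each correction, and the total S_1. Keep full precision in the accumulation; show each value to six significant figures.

S_1 ≈ 0.000353163

The integral term ∫_10^21 1/x^4 dx = 0.000297340.
Boundary: ½(f(10) + f(21)) = ½(0.000100000 + 5.14189e-06) = 5.25709e-05.
So far: 0.000349911.
k=1: B_{2}/(2)! × [f^{(1)}(21) − f^{(1)}(10)] = 1/12 × (-9.79408e-07 − (-4.00000e-05)) = 3.25172e-06.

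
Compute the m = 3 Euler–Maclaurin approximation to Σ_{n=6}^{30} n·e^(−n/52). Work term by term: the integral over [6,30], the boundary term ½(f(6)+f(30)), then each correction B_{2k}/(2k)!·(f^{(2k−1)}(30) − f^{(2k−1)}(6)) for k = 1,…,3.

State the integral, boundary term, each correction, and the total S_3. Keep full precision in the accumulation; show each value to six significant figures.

S_3 ≈ 303.614

Integral: ∫_6^30 x·e^(−x/52) dx = 292.563.
Boundary: ½(f(6) + f(30)) = ½(5.34614 + 16.8487) = 11.0974.
Running total after boundary: 303.660.
Order-1 term: 1/12 · (0.237610 − 0.788213) = -0.0458836.
Partial sum through k=1: 303.614.
Order-2 term: −1/720 · (0.000503276 − 0.000950540) = 6.21200e-07.
Partial sum through k=2: 303.614.
Order-3 term: 1/30240 · (3.39748e-07 − 5.95259e-07) = -8.44945e-12.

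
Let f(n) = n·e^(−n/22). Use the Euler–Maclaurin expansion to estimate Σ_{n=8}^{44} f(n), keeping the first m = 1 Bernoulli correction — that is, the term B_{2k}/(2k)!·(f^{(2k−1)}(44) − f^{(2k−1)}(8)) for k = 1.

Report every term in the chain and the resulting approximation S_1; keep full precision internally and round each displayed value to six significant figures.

S_1 ≈ 267.998

∫_8^44 x·e^(−x/22) dx evaluates to 262.288.
Boundary: ½(f(8) + f(44)) = ½(5.56115 + 5.95475) = 5.75795.
Running total after boundary: 268.046.
Order-1 term: 1/12 · (-0.135335 − 0.442364) = -0.0481416.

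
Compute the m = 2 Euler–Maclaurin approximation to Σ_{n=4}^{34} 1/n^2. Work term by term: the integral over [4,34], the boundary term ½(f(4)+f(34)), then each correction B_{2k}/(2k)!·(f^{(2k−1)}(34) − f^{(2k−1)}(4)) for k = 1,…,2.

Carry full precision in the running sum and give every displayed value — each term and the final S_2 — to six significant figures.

S_2 ≈ 0.254838

The integral term ∫_4^34 1/x^2 dx = 0.220588.
½[f(4) + f(34)] = ½[0.0625000 + 0.000865052] = 0.0316825.
Integral + boundary = 0.252271.
Order-1 term: 1/12 · (-5.08854e-05 − (-0.0312500)) = 0.00259993.
Partial sum through k=1: 0.254871.
Order-2 term: −1/720 · (-5.28222e-07 − (-0.0234375)) = -3.25513e-05.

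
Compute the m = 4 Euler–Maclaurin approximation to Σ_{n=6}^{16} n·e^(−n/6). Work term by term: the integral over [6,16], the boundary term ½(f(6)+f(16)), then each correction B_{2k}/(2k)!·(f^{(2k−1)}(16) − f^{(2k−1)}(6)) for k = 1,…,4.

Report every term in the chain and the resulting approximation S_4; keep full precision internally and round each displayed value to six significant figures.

S_4 ≈ 18.9654

Integral: ∫_6^16 x·e^(−x/6) dx = 17.3155.
Boundary: ½(f(6) + f(16)) = ½(2.20728 + 1.11174) = 1.65951.
Running total after boundary: 18.9750.
Correction k=1: B_{2}/2! · (f^{(1)}(16) − f^{(1)}(6)) = 1/12 · (-0.115806 − 0.00000) = -0.00965048.
After k=1: 18.9654.
Correction k=2: B_{4}/4! · (f^{(3)}(16) − f^{(3)}(6)) = −1/720 · (0.000643365 − 0.0204377) = 2.74922e-05.
After k=2: 18.9654.
Correction k=3: B_{6}/6! · (f^{(5)}(16) − f^{(5)}(6)) = 1/30240 · (0.000125099 − 0.00113543) = -3.34104e-08.
After k=3: 18.9654.
Correction k=4: B_{8}/8! · (f^{(7)}(16) − f^{(7)}(6)) = −1/1209600 · (6.45351e-06 − 4.73096e-05) = 3.37765e-11.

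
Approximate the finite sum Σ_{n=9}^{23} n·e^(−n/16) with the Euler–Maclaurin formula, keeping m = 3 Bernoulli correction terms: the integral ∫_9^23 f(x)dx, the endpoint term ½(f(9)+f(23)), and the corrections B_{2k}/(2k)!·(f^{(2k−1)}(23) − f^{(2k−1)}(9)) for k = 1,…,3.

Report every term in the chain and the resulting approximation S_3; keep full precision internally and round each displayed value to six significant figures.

∫_9^23 x·e^(−x/16) dx evaluates to 79.7001.
½[f(9) + f(23)] = ½[5.12805 + 5.46298] = 5.29551.
So far: 84.9957.
Order-1 term: 1/12 · (-0.103915 − 0.249280) = -0.0294329.
Running total after k=1: 84.9662.
Order-2 term: −1/720 · (0.00144971 − 0.00542518) = 5.52148e-06.
Running total after k=2: 84.9662.
Order-3 term: 1/30240 · (1.29115e-05 − 3.85805e-05) = -8.48842e-10.

S_3 ≈ 84.9662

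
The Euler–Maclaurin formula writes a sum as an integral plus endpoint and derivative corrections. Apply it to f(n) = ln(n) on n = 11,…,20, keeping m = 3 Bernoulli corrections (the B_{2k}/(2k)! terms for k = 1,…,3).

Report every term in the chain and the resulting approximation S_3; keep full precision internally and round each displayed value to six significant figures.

S_3 ≈ 27.2312

Integral: ∫_11^20 ln(x) dx = 24.5378.
Boundary: ½(f(11) + f(20)) = ½(2.39790 + 2.99573) = 2.69681.
Integral + boundary = 27.2346.
Order-1 term: 1/12 · (0.0500000 − 0.0909091) = -0.00340909.
After k=1: 27.2312.
Order-2 term: −1/720 · (0.000250000 − 0.00150263) = 1.73976e-06.
After k=2: 27.2312.
Order-3 term: 1/30240 · (7.50000e-06 − 0.000149021) = -4.67993e-09.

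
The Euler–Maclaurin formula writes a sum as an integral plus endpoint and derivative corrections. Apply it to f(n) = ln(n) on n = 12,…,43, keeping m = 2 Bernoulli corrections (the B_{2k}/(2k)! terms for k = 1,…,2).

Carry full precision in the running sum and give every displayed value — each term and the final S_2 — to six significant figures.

Integral: ∫_12^43 ln(x) dx = 100.913.
Boundary: ½(f(12) + f(43)) = ½(2.48491 + 3.76120) = 3.12305.
Running total after boundary: 104.036.
Order-1 term: 1/12 · (0.0232558 − 0.0833333) = -0.00500646.
After k=1: 104.031.
Order-2 term: −1/720 · (2.51550e-05 − 0.00115741) = 1.57257e-06.

S_2 ≈ 104.031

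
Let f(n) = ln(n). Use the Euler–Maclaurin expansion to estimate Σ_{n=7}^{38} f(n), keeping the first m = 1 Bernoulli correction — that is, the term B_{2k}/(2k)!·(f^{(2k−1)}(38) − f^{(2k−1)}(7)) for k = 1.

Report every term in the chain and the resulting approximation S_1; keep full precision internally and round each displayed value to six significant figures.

Integral: ∫_7^38 ln(x) dx = 93.6069.
Endpoint term: (f(7) + f(38))/2 = (1.94591 + 3.63759)/2 = 2.79175.
Integral + boundary = 96.3987.
k=1: B_{2}/(2)! × [f^{(1)}(38) − f^{(1)}(7)] = 1/12 × (0.0263158 − 0.142857) = -0.00971178.

S_1 ≈ 96.3889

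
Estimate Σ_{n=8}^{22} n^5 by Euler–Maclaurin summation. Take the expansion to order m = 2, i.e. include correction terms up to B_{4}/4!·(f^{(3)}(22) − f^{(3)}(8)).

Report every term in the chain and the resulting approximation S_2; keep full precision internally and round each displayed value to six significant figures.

S_2 ≈ 2.15420e+07

∫_8^22 x^5 dx evaluates to 1.88530e+07.
½[f(8) + f(22)] = ½[32768.0 + 5.15363e+06] = 2.59320e+06.
So far: 2.14462e+07.
Order-1 term: 1/12 · (1.17128e+06 − 20480.0) = 95900.0.
Partial sum through k=1: 2.15421e+07.
Order-2 term: −1/720 · (29040.0 − 3840.00) = -35.0000.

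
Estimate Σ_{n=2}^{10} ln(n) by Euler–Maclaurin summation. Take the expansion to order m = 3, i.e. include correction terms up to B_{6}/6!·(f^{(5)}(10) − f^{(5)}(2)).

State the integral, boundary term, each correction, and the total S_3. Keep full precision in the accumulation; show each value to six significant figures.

S_3 ≈ 15.1044

Integral: ∫_2^10 ln(x) dx = 13.6396.
Endpoint term: (f(2) + f(10))/2 = (0.693147 + 2.30259)/2 = 1.49787.
So far: 15.1374.
k=1: B_{2}/(2)! × [f^{(1)}(10) − f^{(1)}(2)] = 1/12 × (0.100000 − 0.500000) = -0.0333333.
Partial sum through k=1: 15.1041.
k=2: B_{4}/(4)! × [f^{(3)}(10) − f^{(3)}(2)] = −1/720 × (0.00200000 − 0.250000) = 0.000344444.
Partial sum through k=2: 15.1044.
k=3: B_{6}/(6)! × [f^{(5)}(10) − f^{(5)}(2)] = 1/30240 × (0.000240000 − 0.750000) = -2.47937e-05.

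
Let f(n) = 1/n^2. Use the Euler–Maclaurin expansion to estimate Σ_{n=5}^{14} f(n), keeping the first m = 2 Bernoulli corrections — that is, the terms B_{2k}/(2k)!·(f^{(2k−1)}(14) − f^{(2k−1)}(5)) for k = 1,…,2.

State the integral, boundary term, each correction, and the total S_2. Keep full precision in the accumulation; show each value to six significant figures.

∫_5^14 1/x^2 dx evaluates to 0.128571.
½[f(5) + f(14)] = ½[0.0400000 + 0.00510204] = 0.0225510.
Running total after boundary: 0.151122.
k=1: B_{2}/(2)! × [f^{(1)}(14) − f^{(1)}(5)] = 1/12 × (-0.000728863 − (-0.0160000)) = 0.00127259.
Partial sum through k=1: 0.152395.
k=2: B_{4}/(4)! × [f^{(3)}(14) − f^{(3)}(5)] = −1/720 × (-4.46243e-05 − (-0.00768000)) = -1.06047e-05.

S_2 ≈ 0.152384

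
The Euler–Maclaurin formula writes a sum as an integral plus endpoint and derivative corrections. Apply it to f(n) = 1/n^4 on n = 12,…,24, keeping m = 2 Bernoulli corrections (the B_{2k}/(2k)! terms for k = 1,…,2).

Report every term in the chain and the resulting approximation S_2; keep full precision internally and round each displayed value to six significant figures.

Integral: ∫_12^24 1/x^4 dx = 0.000168789.
½[f(12) + f(24)] = ½[4.82253e-05 + 3.01408e-06] = 2.56197e-05.
Integral + boundary = 0.000194408.
k=1: B_{2}/(2)! × [f^{(1)}(24) − f^{(1)}(12)] = 1/12 × (-5.02347e-07 − (-1.60751e-05)) = 1.29773e-06.
After k=1: 0.000195706.
k=2: B_{4}/(4)! × [f^{(3)}(24) − f^{(3)}(12)] = −1/720 × (-2.61639e-08 − (-3.34898e-06)) = -4.61502e-09.

S_2 ≈ 0.000195701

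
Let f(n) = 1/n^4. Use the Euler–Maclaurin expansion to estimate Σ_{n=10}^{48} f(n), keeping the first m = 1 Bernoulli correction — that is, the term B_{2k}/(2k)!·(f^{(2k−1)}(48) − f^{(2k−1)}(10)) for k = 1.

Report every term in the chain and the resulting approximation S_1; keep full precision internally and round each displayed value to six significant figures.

∫_10^48 1/x^4 dx evaluates to 0.000330319.
Boundary: ½(f(10) + f(48)) = ½(0.000100000 + 1.88380e-07) = 5.00942e-05.
Integral + boundary = 0.000380413.
k=1: B_{2}/(2)! × [f^{(1)}(48) − f^{(1)}(10)] = 1/12 × (-1.56983e-08 − (-4.00000e-05)) = 3.33203e-06.

S_1 ≈ 0.000383745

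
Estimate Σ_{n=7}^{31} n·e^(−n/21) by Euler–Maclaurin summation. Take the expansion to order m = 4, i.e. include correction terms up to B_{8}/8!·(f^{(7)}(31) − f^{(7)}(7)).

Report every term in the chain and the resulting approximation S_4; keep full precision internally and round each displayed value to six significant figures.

S_4 ≈ 177.792

The integral term ∫_7^31 x·e^(−x/21) dx = 171.791.
Endpoint term: (f(7) + f(31))/2 = (5.01572 + 7.08370)/2 = 6.04971.
So far: 177.841.
k=1: B_{2}/(2)! × [f^{(1)}(31) − f^{(1)}(7)] = 1/12 × (-0.108813 − 0.477688) = -0.0488750.
After k=1: 177.792.
k=2: B_{4}/(4)! × [f^{(3)}(31) − f^{(3)}(7)] = −1/720 × (0.000789570 − 0.00433277) = 4.92111e-06.
After k=2: 177.792.
k=3: B_{6}/(6)! × [f^{(5)}(31) − f^{(5)}(7)] = 1/30240 × (4.14032e-06 − 1.71935e-05) = -4.31653e-10.
After k=3: 177.792.
k=4: B_{8}/(8)! × [f^{(7)}(31) − f^{(7)}(7)] = −1/1209600 × (1.47171e-08 − 5.56965e-08) = 3.38785e-14.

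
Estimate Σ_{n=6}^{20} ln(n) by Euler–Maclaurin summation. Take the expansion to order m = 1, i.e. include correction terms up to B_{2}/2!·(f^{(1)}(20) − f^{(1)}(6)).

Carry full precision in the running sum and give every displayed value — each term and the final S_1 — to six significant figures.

∫_6^20 ln(x) dx evaluates to 35.1641.
Endpoint term: (f(6) + f(20))/2 = (1.79176 + 2.99573)/2 = 2.39375.
So far: 37.5578.
k=1: B_{2}/(2)! × [f^{(1)}(20) − f^{(1)}(6)] = 1/12 × (0.0500000 − 0.166667) = -0.00972222.

S_1 ≈ 37.5481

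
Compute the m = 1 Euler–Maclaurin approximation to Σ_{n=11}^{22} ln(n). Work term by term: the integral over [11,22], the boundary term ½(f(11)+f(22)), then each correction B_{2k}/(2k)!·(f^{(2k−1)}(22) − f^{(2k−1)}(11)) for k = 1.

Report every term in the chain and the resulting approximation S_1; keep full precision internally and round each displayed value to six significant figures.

∫_11^22 ln(x) dx evaluates to 30.6261.
Endpoint term: (f(11) + f(22))/2 = (2.39790 + 3.09104)/2 = 2.74447.
Integral + boundary = 33.3706.
k=1: B_{2}/(2)! × [f^{(1)}(22) − f^{(1)}(11)] = 1/12 × (0.0454545 − 0.0909091) = -0.00378788.

S_1 ≈ 33.3668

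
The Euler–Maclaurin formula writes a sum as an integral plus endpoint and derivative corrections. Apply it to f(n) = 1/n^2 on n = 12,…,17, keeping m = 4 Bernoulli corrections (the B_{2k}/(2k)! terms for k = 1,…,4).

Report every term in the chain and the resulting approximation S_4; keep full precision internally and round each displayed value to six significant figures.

Integral: ∫_12^17 1/x^2 dx = 0.0245098.
Boundary: ½(f(12) + f(17)) = ½(0.00694444 + 0.00346021) = 0.00520233.
Integral + boundary = 0.0297121.
k=1: B_{2}/(2)! × [f^{(1)}(17) − f^{(1)}(12)] = 1/12 × (-0.000407083 − (-0.00115741)) = 6.25270e-05.
Running total after k=1: 0.0297747.
k=2: B_{4}/(4)! × [f^{(3)}(17) − f^{(3)}(12)] = −1/720 × (-1.69031e-05 − (-9.64506e-05)) = -1.10483e-07.
Running total after k=2: 0.0297745.
k=3: B_{6}/(6)! × [f^{(5)}(17) − f^{(5)}(12)] = 1/30240 × (-1.75465e-06 − (-2.00939e-05)) = 6.06456e-10.
Running total after k=3: 0.0297745.
k=4: B_{8}/(8)! × [f^{(7)}(17) − f^{(7)}(12)] = −1/1209600 × (-3.40001e-07 − (-7.81429e-06)) = -6.17914e-12.

S_4 ≈ 0.0297745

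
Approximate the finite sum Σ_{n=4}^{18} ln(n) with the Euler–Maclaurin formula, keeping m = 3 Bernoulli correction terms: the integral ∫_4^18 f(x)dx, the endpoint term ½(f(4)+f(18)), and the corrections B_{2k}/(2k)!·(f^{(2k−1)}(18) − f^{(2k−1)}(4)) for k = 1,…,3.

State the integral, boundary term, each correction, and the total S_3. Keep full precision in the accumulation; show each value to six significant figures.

The integral term ∫_4^18 ln(x) dx = 32.4815.
Boundary: ½(f(4) + f(18)) = ½(1.38629 + 2.89037) = 2.13833.
So far: 34.6198.
Order-1 term: 1/12 · (0.0555556 − 0.250000) = -0.0162037.
After k=1: 34.6036.
Order-2 term: −1/720 · (0.000342936 − 0.0312500) = 4.29265e-05.
After k=2: 34.6037.
Order-3 term: 1/30240 · (1.27013e-05 − 0.0234375) = -7.74630e-07.

S_3 ≈ 34.6037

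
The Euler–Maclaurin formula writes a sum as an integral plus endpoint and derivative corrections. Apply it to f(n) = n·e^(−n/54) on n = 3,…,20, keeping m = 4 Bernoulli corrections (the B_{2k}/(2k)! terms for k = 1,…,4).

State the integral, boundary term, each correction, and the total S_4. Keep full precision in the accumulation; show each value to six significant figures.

The integral term ∫_3^20 x·e^(−x/54) dx = 152.511.
½[f(3) + f(20)] = ½[2.83788 + 13.8096] = 8.32372.
So far: 160.835.
Correction k=1: B_{2}/2! · (f^{(1)}(20) − f^{(1)}(3)) = 1/12 · (0.434746 − 0.893406) = -0.0382217.
After k=1: 160.796.
Correction k=2: B_{4}/4! · (f^{(3)}(20) − f^{(3)}(3)) = −1/720 · (0.000622669 − 0.000955187) = 4.61830e-07.
After k=2: 160.796.
Correction k=3: B_{6}/6! · (f^{(5)}(20) − f^{(5)}(3)) = 1/30240 · (3.75942e-07 − 5.50066e-07) = -5.75806e-12.
After k=3: 160.796.
Correction k=4: B_{8}/8! · (f^{(7)}(20) − f^{(7)}(3)) = −1/1209600 · (1.84619e-10 − 2.64940e-10) = 6.64027e-17.

S_4 ≈ 160.796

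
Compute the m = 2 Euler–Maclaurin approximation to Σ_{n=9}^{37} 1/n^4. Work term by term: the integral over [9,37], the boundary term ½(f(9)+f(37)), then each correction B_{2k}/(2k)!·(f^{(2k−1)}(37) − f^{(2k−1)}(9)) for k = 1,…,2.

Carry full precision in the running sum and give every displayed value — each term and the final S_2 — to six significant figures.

S_2 ≈ 0.000532747

The integral term ∫_9^37 1/x^4 dx = 0.000450667.
½[f(9) + f(37)] = ½[0.000152416 + 5.33572e-07] = 7.64747e-05.
Integral + boundary = 0.000527141.
Order-1 term: 1/12 · (-5.76835e-08 − (-6.77404e-05)) = 5.64022e-06.
After k=1: 0.000532782.
Order-2 term: −1/720 · (-1.26406e-09 − (-2.50890e-05)) = -3.48441e-08.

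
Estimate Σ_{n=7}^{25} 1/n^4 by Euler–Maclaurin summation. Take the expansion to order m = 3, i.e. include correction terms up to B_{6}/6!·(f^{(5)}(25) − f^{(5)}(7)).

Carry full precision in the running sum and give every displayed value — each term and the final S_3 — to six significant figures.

Integral: ∫_7^25 1/x^4 dx = 0.000950484.
Endpoint term: (f(7) + f(25))/2 = (0.000416493 + 2.56000e-06)/2 = 0.000209527.
Running total after boundary: 0.00116001.
k=1: B_{2}/(2)! × [f^{(1)}(25) − f^{(1)}(7)] = 1/12 × (-4.09600e-07 − (-0.000237996)) = 1.97989e-05.
After k=1: 0.00117981.
k=2: B_{4}/(4)! × [f^{(3)}(25) − f^{(3)}(7)] = −1/720 × (-1.96608e-08 − (-0.000145712)) = -2.02350e-07.
After k=2: 0.00117961.
k=3: B_{6}/(6)! × [f^{(5)}(25) − f^{(5)}(7)] = 1/30240 × (-1.76161e-09 − (-0.000166528)) = 5.50682e-09.

S_3 ≈ 0.00117961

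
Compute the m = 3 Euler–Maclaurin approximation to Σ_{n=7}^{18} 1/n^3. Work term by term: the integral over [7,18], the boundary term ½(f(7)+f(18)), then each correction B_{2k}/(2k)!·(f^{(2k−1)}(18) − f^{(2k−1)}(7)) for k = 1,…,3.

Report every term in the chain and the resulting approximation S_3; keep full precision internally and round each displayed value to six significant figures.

Integral: ∫_7^18 1/x^3 dx = 0.00866087.
½[f(7) + f(18)] = ½[0.00291545 + 0.000171468] = 0.00154346.
Running total after boundary: 0.0102043.
Order-1 term: 1/12 · (-2.85780e-05 − (-0.00124948)) = 0.000101742.
Partial sum through k=1: 0.0103061.
Order-2 term: −1/720 · (-1.76407e-06 − (-0.000509992)) = -7.05872e-07.
Partial sum through k=2: 0.0103054.
Order-3 term: 1/30240 · (-2.28676e-07 − (-0.000437136)) = 1.44480e-08.

S_3 ≈ 0.0103054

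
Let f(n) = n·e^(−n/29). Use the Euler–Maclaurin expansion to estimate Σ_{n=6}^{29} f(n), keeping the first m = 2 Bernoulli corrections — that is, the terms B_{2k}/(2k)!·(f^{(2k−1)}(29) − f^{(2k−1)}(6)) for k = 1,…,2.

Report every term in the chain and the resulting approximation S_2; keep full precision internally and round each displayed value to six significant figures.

S_2 ≈ 214.247

The integral term ∫_6^29 x·e^(−x/29) dx = 206.527.
Boundary: ½(f(6) + f(29)) = ½(4.87862 + 10.6685) = 7.77356.
So far: 214.301.
Correction k=1: B_{2}/2! · (f^{(1)}(29) − f^{(1)}(6)) = 1/12 · (0.00000 − 0.644875) = -0.0537396.
After k=1: 214.247.
Correction k=2: B_{4}/4! · (f^{(3)}(29) − f^{(3)}(6)) = −1/720 · (0.000874862 − 0.00270046) = 2.53555e-06.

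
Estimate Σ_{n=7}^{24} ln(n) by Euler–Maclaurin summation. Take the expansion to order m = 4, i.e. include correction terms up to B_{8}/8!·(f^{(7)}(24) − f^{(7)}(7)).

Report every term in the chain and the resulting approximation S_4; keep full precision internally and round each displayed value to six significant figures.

S_4 ≈ 48.2055

∫_7^24 ln(x) dx evaluates to 45.6519.
Boundary: ½(f(7) + f(24)) = ½(1.94591 + 3.17805) = 2.56198.
Running total after boundary: 48.2139.
Correction k=1: B_{2}/2! · (f^{(1)}(24) − f^{(1)}(7)) = 1/12 · (0.0416667 − 0.142857) = -0.00843254.
After k=1: 48.2055.
Correction k=2: B_{4}/4! · (f^{(3)}(24) − f^{(3)}(7)) = −1/720 · (0.000144676 − 0.00583090) = 7.89754e-06.
After k=2: 48.2055.
Correction k=3: B_{6}/6! · (f^{(5)}(24) − f^{(5)}(7)) = 1/30240 · (3.01408e-06 − 0.00142798) = -4.71218e-08.
After k=3: 48.2055.
Correction k=4: B_{8}/8! · (f^{(7)}(24) − f^{(7)}(7)) = −1/1209600 · (1.56983e-07 − 0.000874271) = 7.22647e-10.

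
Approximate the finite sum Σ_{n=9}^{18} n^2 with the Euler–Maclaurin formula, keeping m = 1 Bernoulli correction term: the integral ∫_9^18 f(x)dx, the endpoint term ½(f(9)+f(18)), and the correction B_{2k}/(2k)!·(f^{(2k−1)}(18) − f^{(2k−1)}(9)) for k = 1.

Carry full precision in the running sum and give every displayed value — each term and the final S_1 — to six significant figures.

The integral term ∫_9^18 x^2 dx = 1701.00.
Endpoint term: (f(9) + f(18))/2 = (81.0000 + 324.000)/2 = 202.500.
Running total after boundary: 1903.50.
Correction k=1: B_{2}/2! · (f^{(1)}(18) − f^{(1)}(9)) = 1/12 · (36.0000 − 18.0000) = 1.50000.

S_1 ≈ 1905.00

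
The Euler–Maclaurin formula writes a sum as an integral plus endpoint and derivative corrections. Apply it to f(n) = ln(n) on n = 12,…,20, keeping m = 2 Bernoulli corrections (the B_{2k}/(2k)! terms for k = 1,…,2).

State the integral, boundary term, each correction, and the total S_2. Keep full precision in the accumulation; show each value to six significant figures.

∫_12^20 ln(x) dx evaluates to 22.0958.
Endpoint term: (f(12) + f(20))/2 = (2.48491 + 2.99573)/2 = 2.74032.
Running total after boundary: 24.8361.
Correction k=1: B_{2}/2! · (f^{(1)}(20) − f^{(1)}(12)) = 1/12 · (0.0500000 − 0.0833333) = -0.00277778.
Partial sum through k=1: 24.8333.
Correction k=2: B_{4}/4! · (f^{(3)}(20) − f^{(3)}(12)) = −1/720 · (0.000250000 − 0.00115741) = 1.26029e-06.

S_2 ≈ 24.8333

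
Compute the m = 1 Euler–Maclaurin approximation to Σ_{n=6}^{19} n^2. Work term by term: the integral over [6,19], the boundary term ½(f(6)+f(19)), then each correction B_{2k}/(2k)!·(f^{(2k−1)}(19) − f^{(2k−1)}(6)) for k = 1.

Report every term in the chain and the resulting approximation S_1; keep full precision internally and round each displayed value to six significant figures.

S_1 ≈ 2415.00

Integral: ∫_6^19 x^2 dx = 2214.33.
½[f(6) + f(19)] = ½[36.0000 + 361.000] = 198.500.
Integral + boundary = 2412.83.
Order-1 term: 1/12 · (38.0000 − 12.0000) = 2.16667.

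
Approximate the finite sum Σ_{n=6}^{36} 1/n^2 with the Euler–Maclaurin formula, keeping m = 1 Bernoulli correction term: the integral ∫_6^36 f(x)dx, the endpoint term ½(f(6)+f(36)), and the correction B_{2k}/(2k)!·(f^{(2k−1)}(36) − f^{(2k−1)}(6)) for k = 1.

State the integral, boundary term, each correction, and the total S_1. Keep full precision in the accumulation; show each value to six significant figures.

S_1 ≈ 0.153932

The integral term ∫_6^36 1/x^2 dx = 0.138889.
Boundary: ½(f(6) + f(36)) = ½(0.0277778 + 0.000771605) = 0.0142747.
So far: 0.153164.
Order-1 term: 1/12 · (-4.28669e-05 − (-0.00925926)) = 0.000768033.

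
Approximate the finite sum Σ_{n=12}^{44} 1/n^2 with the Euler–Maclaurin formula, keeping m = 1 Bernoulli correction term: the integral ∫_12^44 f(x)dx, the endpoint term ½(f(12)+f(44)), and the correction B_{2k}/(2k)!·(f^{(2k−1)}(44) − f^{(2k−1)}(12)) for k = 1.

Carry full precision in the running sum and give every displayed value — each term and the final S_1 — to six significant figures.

∫_12^44 1/x^2 dx evaluates to 0.0606061.
Boundary: ½(f(12) + f(44)) = ½(0.00694444 + 0.000516529) = 0.00373049.
So far: 0.0643365.
k=1: B_{2}/(2)! × [f^{(1)}(44) − f^{(1)}(12)] = 1/12 × (-2.34786e-05 − (-0.00115741)) = 9.44941e-05.

S_1 ≈ 0.0644310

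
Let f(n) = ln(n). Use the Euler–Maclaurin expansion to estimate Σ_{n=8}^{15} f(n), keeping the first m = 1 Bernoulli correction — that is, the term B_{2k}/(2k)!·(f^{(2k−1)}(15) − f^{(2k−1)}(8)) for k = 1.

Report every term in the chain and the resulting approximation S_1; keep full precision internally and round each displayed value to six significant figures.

S_1 ≈ 19.3741

The integral term ∫_8^15 ln(x) dx = 16.9852.
½[f(8) + f(15)] = ½[2.07944 + 2.70805] = 2.39375.
So far: 19.3790.
Correction k=1: B_{2}/2! · (f^{(1)}(15) − f^{(1)}(8)) = 1/12 · (0.0666667 − 0.125000) = -0.00486111.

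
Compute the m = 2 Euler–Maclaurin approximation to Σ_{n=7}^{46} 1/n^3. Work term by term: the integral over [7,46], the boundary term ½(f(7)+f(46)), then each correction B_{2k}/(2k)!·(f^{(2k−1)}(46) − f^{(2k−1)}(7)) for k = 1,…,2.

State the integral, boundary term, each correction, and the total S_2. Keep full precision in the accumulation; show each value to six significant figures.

Integral: ∫_7^46 1/x^3 dx = 0.00996779.
Boundary: ½(f(7) + f(46)) = ½(0.00291545 + 1.02737e-05) = 0.00146286.
So far: 0.0114306.
Correction k=1: B_{2}/2! · (f^{(1)}(46) − f^{(1)}(7)) = 1/12 · (-6.70023e-07 − (-0.00124948)) = 0.000104067.
Running total after k=1: 0.0115347.
Correction k=2: B_{4}/4! · (f^{(3)}(46) − f^{(3)}(7)) = −1/720 · (-6.33292e-09 − (-0.000509992)) = -7.08313e-07.

S_2 ≈ 0.0115340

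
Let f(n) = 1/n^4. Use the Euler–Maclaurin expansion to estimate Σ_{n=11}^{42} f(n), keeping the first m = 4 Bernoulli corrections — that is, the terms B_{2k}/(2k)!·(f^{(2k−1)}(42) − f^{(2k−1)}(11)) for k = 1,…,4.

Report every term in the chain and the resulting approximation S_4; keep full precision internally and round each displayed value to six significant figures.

The integral term ∫_11^42 1/x^4 dx = 0.000245939.
½[f(11) + f(42)] = ½[6.83013e-05 + 3.21368e-07] = 3.43114e-05.
Integral + boundary = 0.000280250.
Order-1 term: 1/12 · (-3.06065e-08 − (-2.48369e-05)) = 2.06719e-06.
After k=1: 0.000282318.
Order-2 term: −1/720 · (-5.20519e-10 − (-6.15790e-06)) = -8.55191e-09.
After k=2: 0.000282309.
Order-3 term: 1/30240 · (-1.65244e-11 − (-2.84994e-06)) = 9.42434e-11.
After k=3: 0.000282309.
Order-4 term: −1/1209600 · (-8.43082e-13 − (-2.11979e-06)) = -1.75247e-12.

S_4 ≈ 0.000282309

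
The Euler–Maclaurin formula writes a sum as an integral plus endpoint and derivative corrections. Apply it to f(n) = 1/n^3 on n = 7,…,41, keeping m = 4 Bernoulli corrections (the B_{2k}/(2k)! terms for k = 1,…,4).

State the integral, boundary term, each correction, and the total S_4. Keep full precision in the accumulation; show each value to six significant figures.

S_4 ≈ 0.0114750

∫_7^41 1/x^3 dx evaluates to 0.00990664.
Boundary: ½(f(7) + f(41)) = ½(0.00291545 + 1.45094e-05) = 0.00146498.
Integral + boundary = 0.0113716.
Correction k=1: B_{2}/2! · (f^{(1)}(41) − f^{(1)}(7)) = 1/12 · (-1.06166e-06 − (-0.00124948)) = 0.000104035.
Partial sum through k=1: 0.0114757.
Correction k=2: B_{4}/4! · (f^{(3)}(41) − f^{(3)}(7)) = −1/720 · (-1.26313e-08 − (-0.000509992)) = -7.08304e-07.
Partial sum through k=2: 0.0114749.
Correction k=3: B_{6}/6! · (f^{(5)}(41) − f^{(5)}(7)) = 1/30240 · (-3.15595e-10 − (-0.000437136)) = 1.44555e-08.
Partial sum through k=3: 0.0114750.
Correction k=4: B_{8}/8! · (f^{(7)}(41) − f^{(7)}(7)) = −1/1209600 · (-1.35174e-11 − (-0.000642322)) = -5.31020e-10.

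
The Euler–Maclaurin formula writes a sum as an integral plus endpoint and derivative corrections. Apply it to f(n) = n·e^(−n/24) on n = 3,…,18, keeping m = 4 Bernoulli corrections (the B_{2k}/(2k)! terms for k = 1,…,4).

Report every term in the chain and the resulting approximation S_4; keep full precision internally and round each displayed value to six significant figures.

The integral term ∫_3^18 x·e^(−x/24) dx = 95.7125.
Endpoint term: (f(3) + f(18))/2 = (2.64749 + 8.50260)/2 = 5.57504.
So far: 101.288.
k=1: B_{2}/(2)! × [f^{(1)}(18) − f^{(1)}(3)] = 1/12 × (0.118092 − 0.772185) = -0.0545078.
Running total after k=1: 101.233.
k=2: B_{4}/(4)! × [f^{(3)}(18) − f^{(3)}(3)] = −1/720 × (0.00184518 − 0.00440482) = 3.55506e-06.
Running total after k=2: 101.233.
k=3: B_{6}/(6)! × [f^{(5)}(18) − f^{(5)}(3)] = 1/30240 × (6.05094e-06 − 1.29671e-05) = -2.28709e-10.
Running total after k=3: 101.233.
k=4: B_{8}/(8)! × [f^{(7)}(18) − f^{(7)}(3)] = −1/1209600 × (1.54487e-08 − 3.17482e-08) = 1.34751e-14.

S_4 ≈ 101.233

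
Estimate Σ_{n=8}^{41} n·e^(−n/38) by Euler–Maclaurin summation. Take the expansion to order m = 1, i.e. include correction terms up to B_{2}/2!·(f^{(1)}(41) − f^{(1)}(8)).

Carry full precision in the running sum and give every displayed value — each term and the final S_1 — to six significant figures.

S_1 ≈ 405.770

The integral term ∫_8^41 x·e^(−x/38) dx = 395.616.
½[f(8) + f(41)] = ½[6.48126 + 13.9381] = 10.2097.
So far: 405.826.
k=1: B_{2}/(2)! × [f^{(1)}(41) − f^{(1)}(8)] = 1/12 × (-0.0268384 − 0.639598) = -0.0555364.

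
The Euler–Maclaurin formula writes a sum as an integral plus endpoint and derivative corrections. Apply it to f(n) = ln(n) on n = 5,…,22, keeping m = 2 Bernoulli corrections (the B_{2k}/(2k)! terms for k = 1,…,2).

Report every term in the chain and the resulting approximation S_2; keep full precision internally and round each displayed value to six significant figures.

S_2 ≈ 45.2931

The integral term ∫_5^22 ln(x) dx = 42.9557.
½[f(5) + f(22)] = ½[1.60944 + 3.09104] = 2.35024.
Integral + boundary = 45.3060.
Order-1 term: 1/12 · (0.0454545 − 0.200000) = -0.0128788.
After k=1: 45.2931.
Order-2 term: −1/720 · (0.000187829 − 0.0160000) = 2.19613e-05.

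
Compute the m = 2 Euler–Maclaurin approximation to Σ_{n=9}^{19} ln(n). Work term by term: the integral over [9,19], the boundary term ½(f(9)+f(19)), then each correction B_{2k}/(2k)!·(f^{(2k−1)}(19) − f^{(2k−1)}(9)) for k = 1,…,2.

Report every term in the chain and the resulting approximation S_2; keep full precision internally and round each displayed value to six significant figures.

S_2 ≈ 28.7353

∫_9^19 ln(x) dx evaluates to 26.1693.
½[f(9) + f(19)] = ½[2.19722 + 2.94444] = 2.57083.
Integral + boundary = 28.7402.
k=1: B_{2}/(2)! × [f^{(1)}(19) − f^{(1)}(9)] = 1/12 × (0.0526316 − 0.111111) = -0.00487329.
Partial sum through k=1: 28.7353.
k=2: B_{4}/(4)! × [f^{(3)}(19) − f^{(3)}(9)] = −1/720 × (0.000291588 − 0.00274348) = 3.40541e-06.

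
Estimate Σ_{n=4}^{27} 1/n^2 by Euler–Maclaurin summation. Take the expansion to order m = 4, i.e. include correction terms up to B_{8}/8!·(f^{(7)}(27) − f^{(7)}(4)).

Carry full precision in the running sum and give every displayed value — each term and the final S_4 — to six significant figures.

S_4 ≈ 0.247463

The integral term ∫_4^27 1/x^2 dx = 0.212963.
Boundary: ½(f(4) + f(27)) = ½(0.0625000 + 0.00137174) = 0.0319359.
Running total after boundary: 0.244899.
k=1: B_{2}/(2)! × [f^{(1)}(27) − f^{(1)}(4)] = 1/12 × (-0.000101611 − (-0.0312500)) = 0.00259570.
Partial sum through k=1: 0.247495.
k=2: B_{4}/(4)! × [f^{(3)}(27) − f^{(3)}(4)] = −1/720 × (-1.67260e-06 − (-0.0234375)) = -3.25498e-05.
Partial sum through k=2: 0.247462.
k=3: B_{6}/(6)! × [f^{(5)}(27) − f^{(5)}(4)] = 1/30240 × (-6.88313e-08 − (-0.0439453)) = 1.45322e-06.
Partial sum through k=3: 0.247463.
k=4: B_{8}/(8)! × [f^{(7)}(27) − f^{(7)}(4)] = −1/1209600 × (-5.28745e-09 − (-0.153809)) = -1.27157e-07.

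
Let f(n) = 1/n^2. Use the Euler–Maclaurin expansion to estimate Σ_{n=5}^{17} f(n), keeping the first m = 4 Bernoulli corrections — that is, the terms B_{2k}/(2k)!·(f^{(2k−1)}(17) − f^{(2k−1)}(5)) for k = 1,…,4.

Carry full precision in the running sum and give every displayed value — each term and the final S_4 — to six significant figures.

∫_5^17 1/x^2 dx evaluates to 0.141176.
Boundary: ½(f(5) + f(17)) = ½(0.0400000 + 0.00346021) = 0.0217301.
Running total after boundary: 0.162907.
Correction k=1: B_{2}/2! · (f^{(1)}(17) − f^{(1)}(5)) = 1/12 · (-0.000407083 − (-0.0160000)) = 0.00129941.
After k=1: 0.164206.
Correction k=2: B_{4}/4! · (f^{(3)}(17) − f^{(3)}(5)) = −1/720 · (-1.69031e-05 − (-0.00768000)) = -1.06432e-05.
After k=2: 0.164195.
Correction k=3: B_{6}/6! · (f^{(5)}(17) − f^{(5)}(5)) = 1/30240 · (-1.75465e-06 − (-0.00921600)) = 3.04704e-07.
After k=3: 0.164196.
Correction k=4: B_{8}/8! · (f^{(7)}(17) − f^{(7)}(5)) = −1/1209600 · (-3.40001e-07 − (-0.0206438)) = -1.70664e-08.

S_4 ≈ 0.164196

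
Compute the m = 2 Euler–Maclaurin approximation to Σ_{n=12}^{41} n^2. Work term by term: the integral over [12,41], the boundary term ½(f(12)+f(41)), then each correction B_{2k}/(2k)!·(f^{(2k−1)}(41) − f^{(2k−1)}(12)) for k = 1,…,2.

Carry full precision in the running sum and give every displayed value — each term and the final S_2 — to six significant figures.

The integral term ∫_12^41 x^2 dx = 22397.7.
Endpoint term: (f(12) + f(41))/2 = (144.000 + 1681.00)/2 = 912.500.
So far: 23310.2.
k=1: B_{2}/(2)! × [f^{(1)}(41) − f^{(1)}(12)] = 1/12 × (82.0000 − 24.0000) = 4.83333.
Partial sum through k=1: 23315.0.
k=2: B_{4}/(4)! × [f^{(3)}(41) − f^{(3)}(12)] = −1/720 × (0.00000 − 0.00000) = 0.00000.

S_2 ≈ 23315.0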